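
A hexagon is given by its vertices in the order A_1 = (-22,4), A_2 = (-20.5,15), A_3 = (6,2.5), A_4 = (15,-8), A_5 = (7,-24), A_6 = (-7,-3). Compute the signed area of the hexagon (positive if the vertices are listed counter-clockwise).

Apply the shoelace formula: 2A = Σ (x_i·y_{i+1} − x_{i+1}·y_i), indices taken mod 6.
Σ = (-248) + (-141.25) + (-85.5) + (-304) + (-189) + (-94) = -1061.75
Signed area = Σ/2 = -530.875 (negative ⇒ clockwise traversal).

-530.875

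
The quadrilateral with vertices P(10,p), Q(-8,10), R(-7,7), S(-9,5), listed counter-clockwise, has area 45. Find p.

2

The doubled signed area Σ (x_i y_{i+1} − x_{i+1} y_i) is linear in p.
With p=0 it equals 92; the coefficient of p is -1 (from the two edges through P).
So -1·p + 92 = 2·45 = 90 ⇒ p = 2.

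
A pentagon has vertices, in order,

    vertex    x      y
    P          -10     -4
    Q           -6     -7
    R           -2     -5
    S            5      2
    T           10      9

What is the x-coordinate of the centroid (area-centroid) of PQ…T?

Apply the shoelace (surveyor's) formula. First the cross-terms c_i = x_i·y_{i+1} − x_{i+1}·y_i:
  46, 16, 21, 25, 50  ⇒  2A = 158, A = 79.
Then Σ (x_i + x_{i+1})·c_i = -426, so x̄ = -426 / (6·79) = -71/79.

-71/79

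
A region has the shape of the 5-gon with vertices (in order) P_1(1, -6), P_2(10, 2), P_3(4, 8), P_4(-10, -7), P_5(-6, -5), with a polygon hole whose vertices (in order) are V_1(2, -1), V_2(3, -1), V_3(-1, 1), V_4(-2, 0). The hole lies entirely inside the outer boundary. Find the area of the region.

Outer boundary:
Cross-terms: 62, 72, 52, 8, 41  ⇒  Σ = 235
Area = |Σ|/2 = 117.5.
Hole:
Apply Gauss's area formula: 2A = Σ (x_i·y_{i+1} − x_{i+1}·y_i), indices taken mod 4.
V_1→V_2: (2)(-1) − (3)(-1) = 1
V_2→V_3: (3)(1) − (-1)(-1) = 2
V_3→V_4: (-1)(0) − (-2)(1) = 2
V_4→V_1: (-2)(-1) − (2)(0) = 2
Σ = 7
Area = |Σ|/2 = 3.5.
Net area = 117.5 − 3.5 = 114.

114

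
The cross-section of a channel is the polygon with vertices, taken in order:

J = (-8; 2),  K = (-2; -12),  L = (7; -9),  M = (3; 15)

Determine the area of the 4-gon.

Apply the surveyor's formula: 2A = Σ (x_i·y_{i+1} − x_{i+1}·y_i), indices taken mod 4.
Σ = (100) + (102) + (132) + (126) = 460
Area = |Σ|/2 = 230.

230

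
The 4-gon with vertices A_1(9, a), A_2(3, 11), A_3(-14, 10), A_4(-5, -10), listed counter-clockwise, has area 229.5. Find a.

13

The doubled signed area Σ (x_i y_{i+1} − x_{i+1} y_i) is linear in a.
With a=0 it equals 563; the coefficient of a is -8 (from the two edges through A_1).
So -8·a + 563 = 2·229.5 = 459 ⇒ a = 13.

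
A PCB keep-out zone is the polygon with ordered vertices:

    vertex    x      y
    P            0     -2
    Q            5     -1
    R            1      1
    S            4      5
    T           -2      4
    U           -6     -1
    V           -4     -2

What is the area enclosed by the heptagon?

Apply the shoelace (surveyor's) formula: 2A = Σ (x_i·y_{i+1} − x_{i+1}·y_i), indices taken mod 7.
Cross-terms: 10, 6, 1, 26, 26, 8, 8  ⇒  Σ = 85
Area = |Σ|/2 = 42.5.

42.5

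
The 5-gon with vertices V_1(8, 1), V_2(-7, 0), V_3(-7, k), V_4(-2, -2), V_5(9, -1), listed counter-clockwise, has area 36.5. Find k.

The doubled signed area Σ (x_i y_{i+1} − x_{i+1} y_i) is linear in k.
With k=0 it equals 58; the coefficient of k is -5 (from the two edges through V_3).
So -5·k + 58 = 2·36.5 = 73 ⇒ k = -3.

-3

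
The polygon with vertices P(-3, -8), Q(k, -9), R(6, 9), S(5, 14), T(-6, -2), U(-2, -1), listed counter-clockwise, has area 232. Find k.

Write out the shoelace sum; only the two edges meeting at Q involve k:
2·Area = [((-3)·(-9) − k·(-8)) + (k·9 − 6·(-9))] + 128
       = 17·k + 209 = 464
⇒ k = 15.

15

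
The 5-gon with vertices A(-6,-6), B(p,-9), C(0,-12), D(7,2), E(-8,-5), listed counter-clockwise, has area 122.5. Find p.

-18

Write out the shoelace sum; only the two edges meeting at B involve p:
2·Area = [((-6)·(-9) − p·(-6)) + (p·(-12) − 0·(-9))] + 83
       = -6·p + 137 = 245
⇒ p = -18.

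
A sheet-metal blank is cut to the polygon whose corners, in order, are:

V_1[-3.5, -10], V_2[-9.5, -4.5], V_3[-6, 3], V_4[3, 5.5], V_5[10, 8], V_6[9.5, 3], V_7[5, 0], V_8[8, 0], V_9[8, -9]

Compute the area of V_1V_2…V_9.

226.125

Σ = (-79.25) + (-55.5) + (-42) + (-31) + (-46) + (-15) + (0) + (-72) + (-111.5) = -452.25
Area = |Σ|/2 = 226.125.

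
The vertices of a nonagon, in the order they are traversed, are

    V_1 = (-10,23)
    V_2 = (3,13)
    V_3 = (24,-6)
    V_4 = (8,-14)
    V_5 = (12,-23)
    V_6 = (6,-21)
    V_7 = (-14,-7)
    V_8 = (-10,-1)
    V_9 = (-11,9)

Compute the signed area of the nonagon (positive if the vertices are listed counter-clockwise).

Σ = (-199) + (-330) + (-288) + (-16) + (-114) + (-336) + (-56) + (-101) + (-163) = -1603
Signed area = Σ/2 = -801.5 (negative ⇒ clockwise traversal).

-801.5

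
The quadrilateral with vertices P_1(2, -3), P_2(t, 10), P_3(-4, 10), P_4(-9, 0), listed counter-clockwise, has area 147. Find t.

The doubled signed area Σ (x_i y_{i+1} − x_{i+1} y_i) is linear in t.
With t=0 it equals 177; the coefficient of t is 13 (from the two edges through P_2).
So 13·t + 177 = 2·147 = 294 ⇒ t = 9.

9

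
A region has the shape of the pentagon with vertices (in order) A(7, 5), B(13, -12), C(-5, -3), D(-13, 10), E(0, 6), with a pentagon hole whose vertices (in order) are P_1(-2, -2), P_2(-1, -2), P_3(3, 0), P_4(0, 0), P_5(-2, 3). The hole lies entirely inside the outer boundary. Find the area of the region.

Outer boundary:
Apply the shoelace (surveyor's) formula: 2A = Σ (x_i·y_{i+1} − x_{i+1}·y_i), indices taken mod 5.
Σ = (-149) + (-99) + (-89) + (-78) + (-42) = -457
Area = |Σ|/2 = 228.5.
Hole:
P_1→P_2: (-2)(-2) − (-1)(-2) = 2
P_2→P_3: (-1)(0) − (3)(-2) = 6
P_3→P_4: (3)(0) − (0)(0) = 0
P_4→P_5: (0)(3) − (-2)(0) = 0
P_5→P_1: (-2)(-2) − (-2)(3) = 10
Σ = 18
Area = |Σ|/2 = 9.
Net area = 228.5 − 9 = 219.5.

219.5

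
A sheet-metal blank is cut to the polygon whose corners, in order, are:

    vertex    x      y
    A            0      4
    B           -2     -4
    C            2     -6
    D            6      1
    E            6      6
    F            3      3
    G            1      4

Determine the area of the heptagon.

54.5

Apply Gauss's area formula: 2A = Σ (x_i·y_{i+1} − x_{i+1}·y_i), indices taken mod 7.
Σ = (8) + (20) + (38) + (30) + (0) + (9) + (4) = 109
Area = |Σ|/2 = 54.5.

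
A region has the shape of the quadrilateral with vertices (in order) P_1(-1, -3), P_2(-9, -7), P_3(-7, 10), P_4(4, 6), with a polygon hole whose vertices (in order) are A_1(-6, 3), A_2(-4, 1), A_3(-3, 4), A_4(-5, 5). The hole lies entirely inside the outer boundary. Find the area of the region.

Outer boundary:
Apply the shoelace formula: 2A = Σ (x_i·y_{i+1} − x_{i+1}·y_i), indices taken mod 4.
Σ = (-20) + (-139) + (-82) + (-6) = -247
Area = |Σ|/2 = 123.5.
Hole:
A_1→A_2: (-6)(1) − (-4)(3) = 6
A_2→A_3: (-4)(4) − (-3)(1) = -13
A_3→A_4: (-3)(5) − (-5)(4) = 5
A_4→A_1: (-5)(3) − (-6)(5) = 15
Σ = 13
Area = |Σ|/2 = 6.5.
Net area = 123.5 − 6.5 = 117.

117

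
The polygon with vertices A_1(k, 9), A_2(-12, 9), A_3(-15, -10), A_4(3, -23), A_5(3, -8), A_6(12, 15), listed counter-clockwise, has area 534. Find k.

-6

The doubled signed area Σ (x_i y_{i+1} − x_{i+1} y_i) is linear in k.
With k=0 it equals 1032; the coefficient of k is -6 (from the two edges through A_1).
So -6·k + 1032 = 2·534 = 1068 ⇒ k = -6.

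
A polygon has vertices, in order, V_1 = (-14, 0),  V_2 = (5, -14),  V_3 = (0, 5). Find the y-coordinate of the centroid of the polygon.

-3

Apply the shoelace formula. First the cross-terms c_i = x_i·y_{i+1} − x_{i+1}·y_i:
  196, 25, 70  ⇒  2A = 291, A = 145.5.
Then Σ (y_i + y_{i+1})·c_i = -2619, so ȳ = -2619 / (6·145.5) = -3.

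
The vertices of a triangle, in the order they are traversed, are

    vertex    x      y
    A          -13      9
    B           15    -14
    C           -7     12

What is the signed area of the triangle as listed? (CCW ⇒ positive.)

A→B: (-13)(-14) − (15)(9) = 47
B→C: (15)(12) − (-7)(-14) = 82
C→A: (-7)(9) − (-13)(12) = 93
Σ = 222
Signed area = Σ/2 = 111 (positive ⇒ counter-clockwise traversal).

111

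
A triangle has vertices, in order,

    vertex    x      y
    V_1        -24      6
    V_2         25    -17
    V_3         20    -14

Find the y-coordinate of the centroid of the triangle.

-25/3

Apply the shoelace (surveyor's) formula. First the cross-terms c_i = x_i·y_{i+1} − x_{i+1}·y_i:
  258, -10, -216  ⇒  2A = 32, A = 16.
Then Σ (y_i + y_{i+1})·c_i = -800, so ȳ = -800 / (6·16) = -25/3.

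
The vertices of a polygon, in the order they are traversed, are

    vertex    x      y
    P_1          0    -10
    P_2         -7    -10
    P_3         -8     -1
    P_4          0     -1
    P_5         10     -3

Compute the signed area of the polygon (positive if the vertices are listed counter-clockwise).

Apply the shoelace formula: 2A = Σ (x_i·y_{i+1} − x_{i+1}·y_i), indices taken mod 5.
Σ = (-70) + (-73) + (8) + (10) + (-100) = -225
Signed area = Σ/2 = -112.5 (negative ⇒ clockwise traversal).

-112.5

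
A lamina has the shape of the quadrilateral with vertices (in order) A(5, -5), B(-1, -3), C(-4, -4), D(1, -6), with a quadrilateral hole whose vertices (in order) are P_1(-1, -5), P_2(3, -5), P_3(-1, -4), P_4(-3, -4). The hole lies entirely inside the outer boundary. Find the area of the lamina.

9.5

Outer boundary:
Apply the shoelace (surveyor's) formula: 2A = Σ (x_i·y_{i+1} − x_{i+1}·y_i), indices taken mod 4.
Σ = (-20) + (-8) + (28) + (25) = 25
Area = |Σ|/2 = 12.5.
Hole:
Apply Gauss's area formula: 2A = Σ (x_i·y_{i+1} − x_{i+1}·y_i), indices taken mod 4.
P_1→P_2: (-1)(-5) − (3)(-5) = 20
P_2→P_3: (3)(-4) − (-1)(-5) = -17
P_3→P_4: (-1)(-4) − (-3)(-4) = -8
P_4→P_1: (-3)(-5) − (-1)(-4) = 11
Σ = 6
Area = |Σ|/2 = 3.
Net area = 12.5 − 3 = 9.5.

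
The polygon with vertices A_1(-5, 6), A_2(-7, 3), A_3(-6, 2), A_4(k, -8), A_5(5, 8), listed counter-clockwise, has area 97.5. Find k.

1

Write out the shoelace sum; only the two edges meeting at A_4 involve k:
2·Area = [((-6)·(-8) − k·2) + (k·8 − 5·(-8))] + 101
       = 6·k + 189 = 195
⇒ k = 1.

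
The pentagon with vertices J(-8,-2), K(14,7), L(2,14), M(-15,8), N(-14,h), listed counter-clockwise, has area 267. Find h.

The doubled signed area Σ (x_i y_{i+1} − x_{i+1} y_i) is linear in h.
With h=0 it equals 520; the coefficient of h is -7 (from the two edges through N).
So -7·h + 520 = 2·267 = 534 ⇒ h = -2.

-2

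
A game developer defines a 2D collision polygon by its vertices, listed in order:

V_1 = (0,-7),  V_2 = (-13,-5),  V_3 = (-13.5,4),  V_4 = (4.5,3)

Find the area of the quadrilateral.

Σ = (-91) + (-119.5) + (-58.5) + (-31.5) = -300.5
Area = |Σ|/2 = 150.25.

150.25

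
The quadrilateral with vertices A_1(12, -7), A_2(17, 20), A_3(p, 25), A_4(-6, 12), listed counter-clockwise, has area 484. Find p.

-17

Write out the shoelace sum; only the two edges meeting at A_3 involve p:
2·Area = [(17·25 − p·20) + (p·12 − (-6)·25)] + 257
       = -8·p + 832 = 968
⇒ p = -17.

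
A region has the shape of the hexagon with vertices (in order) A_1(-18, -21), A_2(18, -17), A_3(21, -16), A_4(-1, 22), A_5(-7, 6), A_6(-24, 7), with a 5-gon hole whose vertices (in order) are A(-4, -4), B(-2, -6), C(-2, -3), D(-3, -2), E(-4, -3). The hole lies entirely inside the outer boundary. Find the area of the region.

Outer boundary:
Apply Gauss's area formula: 2A = Σ (x_i·y_{i+1} − x_{i+1}·y_i), indices taken mod 6.
Σ = (684) + (69) + (446) + (148) + (95) + (630) = 2072
Area = |Σ|/2 = 1036.
Hole:
Apply the shoelace (surveyor's) formula: 2A = Σ (x_i·y_{i+1} − x_{i+1}·y_i), indices taken mod 5.
Cross-terms: 16, -6, -5, 1, 4  ⇒  Σ = 10
Area = |Σ|/2 = 5.
Net area = 1036 − 5 = 1031.

1031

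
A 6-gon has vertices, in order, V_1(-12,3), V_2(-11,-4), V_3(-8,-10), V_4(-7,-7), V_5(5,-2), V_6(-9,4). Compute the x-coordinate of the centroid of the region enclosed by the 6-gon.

Apply the shoelace (surveyor's) formula. First the cross-terms c_i = x_i·y_{i+1} − x_{i+1}·y_i:
  81, 78, -14, 49, 2, 21  ⇒  2A = 217, A = 108.5.
Then Σ (x_i + x_{i+1})·c_i = -3682, so x̄ = -3682 / (6·108.5) = -526/93.

-526/93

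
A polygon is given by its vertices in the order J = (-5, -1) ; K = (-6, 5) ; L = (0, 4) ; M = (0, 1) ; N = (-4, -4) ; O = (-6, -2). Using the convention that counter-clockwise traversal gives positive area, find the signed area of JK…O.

-35.5

Σ = (-31) + (-24) + (0) + (4) + (-16) + (-4) = -71
Signed area = Σ/2 = -35.5 (negative ⇒ clockwise traversal).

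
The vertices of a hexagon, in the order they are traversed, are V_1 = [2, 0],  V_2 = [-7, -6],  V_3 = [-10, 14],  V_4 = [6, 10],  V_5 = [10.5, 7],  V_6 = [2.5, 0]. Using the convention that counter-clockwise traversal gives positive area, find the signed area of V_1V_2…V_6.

-217.25

Apply the shoelace (surveyor's) formula: 2A = Σ (x_i·y_{i+1} − x_{i+1}·y_i), indices taken mod 6.
Cross-terms: -12, -158, -184, -63, -17.5, 0  ⇒  Σ = -434.5
Signed area = Σ/2 = -217.25 (negative ⇒ clockwise traversal).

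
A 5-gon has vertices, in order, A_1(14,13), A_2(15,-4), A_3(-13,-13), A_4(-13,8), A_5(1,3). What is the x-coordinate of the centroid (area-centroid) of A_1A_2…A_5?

26/121

Apply Gauss's area formula. First the cross-terms c_i = x_i·y_{i+1} − x_{i+1}·y_i:
  -251, -247, -273, -47, -29  ⇒  2A = -847, A = -423.5.
Then Σ (x_i + x_{i+1})·c_i = -546, so x̄ = -546 / (6·(-423.5)) = 26/121.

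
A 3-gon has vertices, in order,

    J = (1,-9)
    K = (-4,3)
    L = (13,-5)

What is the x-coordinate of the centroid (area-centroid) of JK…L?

Apply Gauss's area formula. First the cross-terms c_i = x_i·y_{i+1} − x_{i+1}·y_i:
  -33, -19, -112  ⇒  2A = -164, A = -82.
Then Σ (x_i + x_{i+1})·c_i = -1640, so x̄ = -1640 / (6·(-82)) = 10/3.

10/3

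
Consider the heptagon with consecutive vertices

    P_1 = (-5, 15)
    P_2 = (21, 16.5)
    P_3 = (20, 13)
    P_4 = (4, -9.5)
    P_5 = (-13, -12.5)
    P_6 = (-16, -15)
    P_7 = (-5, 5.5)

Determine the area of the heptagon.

Apply Gauss's area formula: 2A = Σ (x_i·y_{i+1} − x_{i+1}·y_i), indices taken mod 7.
Cross-terms: -397.5, -57, -242, -173.5, -5, -163, -47.5  ⇒  Σ = -1085.5
Area = |Σ|/2 = 542.75.

542.75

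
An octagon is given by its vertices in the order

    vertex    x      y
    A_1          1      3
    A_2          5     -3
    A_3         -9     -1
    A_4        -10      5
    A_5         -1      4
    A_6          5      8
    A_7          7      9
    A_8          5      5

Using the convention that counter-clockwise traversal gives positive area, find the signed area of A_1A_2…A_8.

-89.5

Apply Gauss's area formula: 2A = Σ (x_i·y_{i+1} − x_{i+1}·y_i), indices taken mod 8.
A_1→A_2: (1)(-3) − (5)(3) = -18
A_2→A_3: (5)(-1) − (-9)(-3) = -32
A_3→A_4: (-9)(5) − (-10)(-1) = -55
A_4→A_5: (-10)(4) − (-1)(5) = -35
A_5→A_6: (-1)(8) − (5)(4) = -28
A_6→A_7: (5)(9) − (7)(8) = -11
A_7→A_8: (7)(5) − (5)(9) = -10
A_8→A_1: (5)(3) − (1)(5) = 10
Σ = -179
Signed area = Σ/2 = -89.5 (negative ⇒ clockwise traversal).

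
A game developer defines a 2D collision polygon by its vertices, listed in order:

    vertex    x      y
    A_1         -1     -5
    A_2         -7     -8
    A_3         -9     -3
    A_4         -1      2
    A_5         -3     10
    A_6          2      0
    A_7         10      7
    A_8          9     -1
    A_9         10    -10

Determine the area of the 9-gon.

161

Σ = (-27) + (-51) + (-21) + (-4) + (-20) + (14) + (-73) + (-80) + (-60) = -322
Area = |Σ|/2 = 161.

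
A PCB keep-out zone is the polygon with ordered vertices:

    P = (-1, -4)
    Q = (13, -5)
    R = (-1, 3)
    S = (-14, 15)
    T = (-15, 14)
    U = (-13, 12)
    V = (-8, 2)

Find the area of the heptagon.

Cross-terms: 57, 34, 27, 29, 2, 70, 34  ⇒  Σ = 253
Area = |Σ|/2 = 126.5.

126.5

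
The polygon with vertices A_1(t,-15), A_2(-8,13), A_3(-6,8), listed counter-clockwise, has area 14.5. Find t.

Write out the shoelace sum; only the two edges meeting at A_1 involve t:
2·Area = [((-6)·(-15) − t·8) + (t·13 − (-8)·(-15))] + 14
       = 5·t + -16 = 29
⇒ t = 9.

9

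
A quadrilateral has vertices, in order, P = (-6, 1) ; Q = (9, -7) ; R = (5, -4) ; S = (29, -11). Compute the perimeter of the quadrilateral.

|PQ| = √((15)² + (-8)²) = √289 = 17
|QR| = √((-4)² + (3)²) = √25 = 5
|RS| = √((24)² + (-7)²) = √625 = 25
|SP| = √((-35)² + (12)²) = √1369 = 37
Perimeter = 17 + 5 + 25 + 37 = 84.

84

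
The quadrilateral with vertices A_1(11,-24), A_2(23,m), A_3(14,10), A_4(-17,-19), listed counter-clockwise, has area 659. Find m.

Write out the shoelace sum; only the two edges meeting at A_2 involve m:
2·Area = [(11·m − 23·(-24)) + (23·10 − 14·m)] + 521
       = -3·m + 1303 = 1318
⇒ m = -5.

-5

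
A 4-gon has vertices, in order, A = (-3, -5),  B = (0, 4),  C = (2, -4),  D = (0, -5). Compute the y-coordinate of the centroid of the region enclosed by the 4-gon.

-28/15

Apply the surveyor's formula. First the cross-terms c_i = x_i·y_{i+1} − x_{i+1}·y_i:
  -12, -8, -10, -15  ⇒  2A = -45, A = -22.5.
Then Σ (y_i + y_{i+1})·c_i = 252, so ȳ = 252 / (6·(-22.5)) = -28/15.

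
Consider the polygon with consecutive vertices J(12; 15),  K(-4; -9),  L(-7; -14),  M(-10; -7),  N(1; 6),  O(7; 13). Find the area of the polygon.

139.5

Apply the shoelace (surveyor's) formula: 2A = Σ (x_i·y_{i+1} − x_{i+1}·y_i), indices taken mod 6.
Σ = (-48) + (-7) + (-91) + (-53) + (-29) + (-51) = -279
Area = |Σ|/2 = 139.5.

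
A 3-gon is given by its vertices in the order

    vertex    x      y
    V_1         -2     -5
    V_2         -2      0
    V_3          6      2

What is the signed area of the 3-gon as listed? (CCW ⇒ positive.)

Apply the shoelace formula: 2A = Σ (x_i·y_{i+1} − x_{i+1}·y_i), indices taken mod 3.
Cross-terms: -10, -4, -26  ⇒  Σ = -40
Signed area = Σ/2 = -20 (negative ⇒ clockwise traversal).

-20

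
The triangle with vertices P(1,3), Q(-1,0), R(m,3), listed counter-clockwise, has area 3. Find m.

3

Write out the shoelace sum; only the two edges meeting at R involve m:
2·Area = [((-1)·3 − m·0) + (m·3 − 1·3)] + 3
       = 3·m + -3 = 6
⇒ m = 3.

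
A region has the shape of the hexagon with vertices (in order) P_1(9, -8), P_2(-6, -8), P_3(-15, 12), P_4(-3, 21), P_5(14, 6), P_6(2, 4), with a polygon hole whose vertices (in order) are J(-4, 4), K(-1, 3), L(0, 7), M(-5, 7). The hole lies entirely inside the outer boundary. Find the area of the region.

441.5

Outer boundary:
Apply the shoelace (surveyor's) formula: 2A = Σ (x_i·y_{i+1} − x_{i+1}·y_i), indices taken mod 6.
Cross-terms: -120, -192, -279, -312, 44, -52  ⇒  Σ = -911
Area = |Σ|/2 = 455.5.
Hole:
Apply Gauss's area formula: 2A = Σ (x_i·y_{i+1} − x_{i+1}·y_i), indices taken mod 4.
Σ = (-8) + (-7) + (35) + (8) = 28
Area = |Σ|/2 = 14.
Net area = 455.5 − 14 = 441.5.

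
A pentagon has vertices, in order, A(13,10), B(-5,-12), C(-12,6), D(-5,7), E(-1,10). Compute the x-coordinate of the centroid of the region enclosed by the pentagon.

-146/141

Apply the surveyor's formula. First the cross-terms c_i = x_i·y_{i+1} − x_{i+1}·y_i:
  -106, -174, -54, -43, -140  ⇒  2A = -517, A = -258.5.
Then Σ (x_i + x_{i+1})·c_i = 1606, so x̄ = 1606 / (6·(-258.5)) = -146/141.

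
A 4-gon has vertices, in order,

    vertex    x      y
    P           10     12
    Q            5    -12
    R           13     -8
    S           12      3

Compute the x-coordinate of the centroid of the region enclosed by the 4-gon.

1757/185

Apply the shoelace (surveyor's) formula. First the cross-terms c_i = x_i·y_{i+1} − x_{i+1}·y_i:
  -180, 116, 135, 114  ⇒  2A = 185, A = 92.5.
Then Σ (x_i + x_{i+1})·c_i = 5271, so x̄ = 5271 / (6·92.5) = 1757/185.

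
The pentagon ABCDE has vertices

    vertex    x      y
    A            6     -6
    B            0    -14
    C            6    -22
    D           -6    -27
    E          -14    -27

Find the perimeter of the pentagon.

|AB| = √((-6)² + (-8)²) = √100 = 10
|BC| = √((6)² + (-8)²) = √100 = 10
|CD| = √((-12)² + (-5)²) = √169 = 13
|DE| = √((-8)² + (0)²) = √64 = 8
|EA| = √((20)² + (21)²) = √841 = 29
Perimeter = 10 + 10 + 13 + 8 + 29 = 70.

70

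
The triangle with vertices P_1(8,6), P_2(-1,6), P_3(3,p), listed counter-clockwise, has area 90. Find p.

Write out the shoelace sum; only the two edges meeting at P_3 involve p:
2·Area = [((-1)·p − 3·6) + (3·6 − 8·p)] + 54
       = -9·p + 54 = 180
⇒ p = -14.

-14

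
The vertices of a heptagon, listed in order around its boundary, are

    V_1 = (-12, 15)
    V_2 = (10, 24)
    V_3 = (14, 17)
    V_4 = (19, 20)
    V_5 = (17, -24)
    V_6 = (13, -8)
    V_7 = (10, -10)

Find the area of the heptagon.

643.5

V_1→V_2: (-12)(24) − (10)(15) = -438
V_2→V_3: (10)(17) − (14)(24) = -166
V_3→V_4: (14)(20) − (19)(17) = -43
V_4→V_5: (19)(-24) − (17)(20) = -796
V_5→V_6: (17)(-8) − (13)(-24) = 176
V_6→V_7: (13)(-10) − (10)(-8) = -50
V_7→V_1: (10)(15) − (-12)(-10) = 30
Σ = -1287
Area = |Σ|/2 = 643.5.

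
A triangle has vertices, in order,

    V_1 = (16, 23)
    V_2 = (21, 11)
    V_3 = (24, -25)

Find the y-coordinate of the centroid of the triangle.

Apply the surveyor's formula. First the cross-terms c_i = x_i·y_{i+1} − x_{i+1}·y_i:
  -307, -789, 952  ⇒  2A = -144, A = -72.
Then Σ (y_i + y_{i+1})·c_i = -1296, so ȳ = -1296 / (6·(-72)) = 3.

3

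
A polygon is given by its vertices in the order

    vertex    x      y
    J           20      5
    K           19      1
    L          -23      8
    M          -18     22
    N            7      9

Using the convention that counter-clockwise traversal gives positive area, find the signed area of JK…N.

-361.5

Apply the surveyor's formula: 2A = Σ (x_i·y_{i+1} − x_{i+1}·y_i), indices taken mod 5.
Σ = (-75) + (175) + (-362) + (-316) + (-145) = -723
Signed area = Σ/2 = -361.5 (negative ⇒ clockwise traversal).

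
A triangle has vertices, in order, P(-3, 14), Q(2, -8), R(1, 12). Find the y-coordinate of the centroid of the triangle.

Apply the shoelace formula. First the cross-terms c_i = x_i·y_{i+1} − x_{i+1}·y_i:
  -4, 32, 50  ⇒  2A = 78, A = 39.
Then Σ (y_i + y_{i+1})·c_i = 1404, so ȳ = 1404 / (6·39) = 6.

6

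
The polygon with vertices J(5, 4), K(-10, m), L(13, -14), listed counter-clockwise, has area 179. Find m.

-7

The doubled signed area Σ (x_i y_{i+1} − x_{i+1} y_i) is linear in m.
With m=0 it equals 302; the coefficient of m is -8 (from the two edges through K).
So -8·m + 302 = 2·179 = 358 ⇒ m = -7.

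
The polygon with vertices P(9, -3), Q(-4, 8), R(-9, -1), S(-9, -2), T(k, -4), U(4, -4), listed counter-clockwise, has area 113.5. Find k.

-3

Write out the shoelace sum; only the two edges meeting at T involve k:
2·Area = [((-9)·(-4) − k·(-2)) + (k·(-4) − 4·(-4))] + 169
       = -2·k + 221 = 227
⇒ k = -3.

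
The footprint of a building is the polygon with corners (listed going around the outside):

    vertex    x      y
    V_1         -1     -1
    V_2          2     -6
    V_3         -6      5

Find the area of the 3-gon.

Apply the surveyor's formula: 2A = Σ (x_i·y_{i+1} − x_{i+1}·y_i), indices taken mod 3.
V_1→V_2: (-1)(-6) − (2)(-1) = 8
V_2→V_3: (2)(5) − (-6)(-6) = -26
V_3→V_1: (-6)(-1) − (-1)(5) = 11
Σ = -7
Area = |Σ|/2 = 3.5.

3.5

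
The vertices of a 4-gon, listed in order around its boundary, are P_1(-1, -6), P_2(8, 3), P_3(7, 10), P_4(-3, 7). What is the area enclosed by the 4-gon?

104

Apply the shoelace formula: 2A = Σ (x_i·y_{i+1} − x_{i+1}·y_i), indices taken mod 4.
P_1→P_2: (-1)(3) − (8)(-6) = 45
P_2→P_3: (8)(10) − (7)(3) = 59
P_3→P_4: (7)(7) − (-3)(10) = 79
P_4→P_1: (-3)(-6) − (-1)(7) = 25
Σ = 208
Area = |Σ|/2 = 104.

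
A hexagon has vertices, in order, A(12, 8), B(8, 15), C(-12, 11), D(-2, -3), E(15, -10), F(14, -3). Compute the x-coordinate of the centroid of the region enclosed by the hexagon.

3.504

Apply the shoelace (surveyor's) formula. First the cross-terms c_i = x_i·y_{i+1} − x_{i+1}·y_i:
  116, 268, 58, 65, 95, 148  ⇒  2A = 750, A = 375.
Then Σ (x_i + x_{i+1})·c_i = 7884, so x̄ = 7884 / (6·375) = 3.504.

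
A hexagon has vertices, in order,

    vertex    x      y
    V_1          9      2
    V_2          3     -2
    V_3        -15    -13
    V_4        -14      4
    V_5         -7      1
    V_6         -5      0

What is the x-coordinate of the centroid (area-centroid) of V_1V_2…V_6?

Apply the shoelace formula. First the cross-terms c_i = x_i·y_{i+1} − x_{i+1}·y_i:
  -24, -69, -242, 14, 5, -10  ⇒  2A = -326, A = -163.
Then Σ (x_i + x_{i+1})·c_i = 7164, so x̄ = 7164 / (6·(-163)) = -1194/163.

-1194/163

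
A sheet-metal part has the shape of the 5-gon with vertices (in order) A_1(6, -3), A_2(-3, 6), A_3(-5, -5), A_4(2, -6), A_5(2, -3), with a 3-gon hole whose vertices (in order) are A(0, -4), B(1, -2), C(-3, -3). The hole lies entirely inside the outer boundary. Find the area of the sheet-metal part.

61.5

Outer boundary:
Cross-terms: 27, 45, 40, 6, 12  ⇒  Σ = 130
Area = |Σ|/2 = 65.
Hole:
Cross-terms: 4, -9, 12  ⇒  Σ = 7
Area = |Σ|/2 = 3.5.
Net area = 65 − 3.5 = 61.5.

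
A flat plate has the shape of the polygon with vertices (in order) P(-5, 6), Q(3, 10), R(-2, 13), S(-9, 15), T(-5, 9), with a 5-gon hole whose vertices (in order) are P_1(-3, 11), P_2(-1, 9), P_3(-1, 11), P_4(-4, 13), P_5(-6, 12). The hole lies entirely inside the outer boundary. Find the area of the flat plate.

37

Outer boundary:
Apply the shoelace (surveyor's) formula: 2A = Σ (x_i·y_{i+1} − x_{i+1}·y_i), indices taken mod 5.
Σ = (-68) + (59) + (87) + (-6) + (15) = 87
Area = |Σ|/2 = 43.5.
Hole:
Apply the surveyor's formula: 2A = Σ (x_i·y_{i+1} − x_{i+1}·y_i), indices taken mod 5.
Σ = (-16) + (-2) + (31) + (30) + (-30) = 13
Area = |Σ|/2 = 6.5.
Net area = 43.5 − 6.5 = 37.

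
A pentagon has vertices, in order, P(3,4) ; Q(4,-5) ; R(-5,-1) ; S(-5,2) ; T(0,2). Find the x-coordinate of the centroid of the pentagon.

Apply Gauss's area formula. First the cross-terms c_i = x_i·y_{i+1} − x_{i+1}·y_i:
  -31, -29, -15, -10, -6  ⇒  2A = -91, A = -45.5.
Then Σ (x_i + x_{i+1})·c_i = -6, so x̄ = -6 / (6·(-45.5)) = 2/91.

2/91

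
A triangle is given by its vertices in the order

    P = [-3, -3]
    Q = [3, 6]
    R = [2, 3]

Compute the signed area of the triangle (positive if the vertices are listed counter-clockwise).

Apply the shoelace (surveyor's) formula: 2A = Σ (x_i·y_{i+1} − x_{i+1}·y_i), indices taken mod 3.
Cross-terms: -9, -3, 3  ⇒  Σ = -9
Signed area = Σ/2 = -4.5 (negative ⇒ clockwise traversal).

-4.5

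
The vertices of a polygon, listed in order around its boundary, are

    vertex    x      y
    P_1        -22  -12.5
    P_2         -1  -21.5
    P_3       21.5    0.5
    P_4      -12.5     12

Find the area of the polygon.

Apply the shoelace (surveyor's) formula: 2A = Σ (x_i·y_{i+1} − x_{i+1}·y_i), indices taken mod 4.
Σ = (460.5) + (461.75) + (264.25) + (420.25) = 1606.75
Area = |Σ|/2 = 803.375.

803.375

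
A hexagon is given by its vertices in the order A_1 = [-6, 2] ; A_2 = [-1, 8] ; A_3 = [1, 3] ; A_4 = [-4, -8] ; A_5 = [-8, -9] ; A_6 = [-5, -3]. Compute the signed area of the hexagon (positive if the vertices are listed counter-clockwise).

A_1→A_2: (-6)(8) − (-1)(2) = -46
A_2→A_3: (-1)(3) − (1)(8) = -11
A_3→A_4: (1)(-8) − (-4)(3) = 4
A_4→A_5: (-4)(-9) − (-8)(-8) = -28
A_5→A_6: (-8)(-3) − (-5)(-9) = -21
A_6→A_1: (-5)(2) − (-6)(-3) = -28
Σ = -130
Signed area = Σ/2 = -65 (negative ⇒ clockwise traversal).

-65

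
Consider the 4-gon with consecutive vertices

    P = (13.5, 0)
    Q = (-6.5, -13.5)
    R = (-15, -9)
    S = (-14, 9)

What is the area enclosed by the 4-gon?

Apply Gauss's area formula: 2A = Σ (x_i·y_{i+1} − x_{i+1}·y_i), indices taken mod 4.
Cross-terms: -182.25, -144, -261, -121.5  ⇒  Σ = -708.75
Area = |Σ|/2 = 354.375.

354.375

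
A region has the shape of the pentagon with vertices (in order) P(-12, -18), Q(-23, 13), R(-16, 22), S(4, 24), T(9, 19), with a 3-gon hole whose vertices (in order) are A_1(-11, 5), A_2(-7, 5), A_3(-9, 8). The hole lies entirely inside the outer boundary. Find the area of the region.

Outer boundary:
Apply the shoelace (surveyor's) formula: 2A = Σ (x_i·y_{i+1} − x_{i+1}·y_i), indices taken mod 5.
Σ = (-570) + (-298) + (-472) + (-140) + (66) = -1414
Area = |Σ|/2 = 707.
Hole:
Apply Gauss's area formula: 2A = Σ (x_i·y_{i+1} − x_{i+1}·y_i), indices taken mod 3.
Σ = (-20) + (-11) + (43) = 12
Area = |Σ|/2 = 6.
Net area = 707 − 6 = 701.

701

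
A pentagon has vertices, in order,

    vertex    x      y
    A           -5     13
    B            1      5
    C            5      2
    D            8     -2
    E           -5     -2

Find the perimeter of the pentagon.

|AB| = √((6)² + (-8)²) = √100 = 10
|BC| = √((4)² + (-3)²) = √25 = 5
|CD| = √((3)² + (-4)²) = √25 = 5
|DE| = √((-13)² + (0)²) = √169 = 13
|EA| = √((0)² + (15)²) = √225 = 15
Perimeter = 10 + 5 + 5 + 13 + 15 = 48.

48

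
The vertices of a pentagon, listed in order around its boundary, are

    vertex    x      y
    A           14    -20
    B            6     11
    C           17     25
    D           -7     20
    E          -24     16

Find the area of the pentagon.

688

Apply Gauss's area formula: 2A = Σ (x_i·y_{i+1} − x_{i+1}·y_i), indices taken mod 5.
Cross-terms: 274, -37, 515, 368, 256  ⇒  Σ = 1376
Area = |Σ|/2 = 688.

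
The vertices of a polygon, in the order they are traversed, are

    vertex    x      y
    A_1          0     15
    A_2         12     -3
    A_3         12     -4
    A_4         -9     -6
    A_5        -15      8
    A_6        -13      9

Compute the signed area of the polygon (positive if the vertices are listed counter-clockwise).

Apply the surveyor's formula: 2A = Σ (x_i·y_{i+1} − x_{i+1}·y_i), indices taken mod 6.
Σ = (-180) + (-12) + (-108) + (-162) + (-31) + (-195) = -688
Signed area = Σ/2 = -344 (negative ⇒ clockwise traversal).

-344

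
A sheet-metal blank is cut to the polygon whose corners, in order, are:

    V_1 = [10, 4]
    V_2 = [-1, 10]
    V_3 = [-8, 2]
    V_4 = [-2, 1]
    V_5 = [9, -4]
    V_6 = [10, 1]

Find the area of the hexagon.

V_1→V_2: (10)(10) − (-1)(4) = 104
V_2→V_3: (-1)(2) − (-8)(10) = 78
V_3→V_4: (-8)(1) − (-2)(2) = -4
V_4→V_5: (-2)(-4) − (9)(1) = -1
V_5→V_6: (9)(1) − (10)(-4) = 49
V_6→V_1: (10)(4) − (10)(1) = 30
Σ = 256
Area = |Σ|/2 = 128.

128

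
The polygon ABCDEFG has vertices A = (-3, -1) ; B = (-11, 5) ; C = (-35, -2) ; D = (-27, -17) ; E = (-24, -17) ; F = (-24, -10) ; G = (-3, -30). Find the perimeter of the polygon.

|AB| = √((-8)² + (6)²) = √100 = 10
|BC| = √((-24)² + (-7)²) = √625 = 25
|CD| = √((8)² + (-15)²) = √289 = 17
|DE| = √((3)² + (0)²) = √9 = 3
|EF| = √((0)² + (7)²) = √49 = 7
|FG| = √((21)² + (-20)²) = √841 = 29
|GA| = √((0)² + (29)²) = √841 = 29
Perimeter = 10 + 25 + 17 + 3 + 7 + 29 + 29 = 120.

120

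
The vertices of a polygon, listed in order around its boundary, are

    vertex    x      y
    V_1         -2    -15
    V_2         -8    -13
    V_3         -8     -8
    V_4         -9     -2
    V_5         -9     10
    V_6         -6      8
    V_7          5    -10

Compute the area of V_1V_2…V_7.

Apply Gauss's area formula: 2A = Σ (x_i·y_{i+1} − x_{i+1}·y_i), indices taken mod 7.
Σ = (-94) + (-40) + (-56) + (-108) + (-12) + (20) + (-95) = -385
Area = |Σ|/2 = 192.5.

192.5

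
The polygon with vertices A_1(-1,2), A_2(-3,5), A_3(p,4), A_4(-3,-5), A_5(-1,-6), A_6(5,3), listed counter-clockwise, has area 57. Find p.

-6

The doubled signed area Σ (x_i y_{i+1} − x_{i+1} y_i) is linear in p.
With p=0 it equals 54; the coefficient of p is -10 (from the two edges through A_3).
So -10·p + 54 = 2·57 = 114 ⇒ p = -6.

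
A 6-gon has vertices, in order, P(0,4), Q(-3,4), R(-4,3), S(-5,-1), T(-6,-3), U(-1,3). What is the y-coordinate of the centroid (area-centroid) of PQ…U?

119/66

Apply the shoelace (surveyor's) formula. First the cross-terms c_i = x_i·y_{i+1} − x_{i+1}·y_i:
  12, 7, 19, 9, -21, -4  ⇒  2A = 22, A = 11.
Then Σ (y_i + y_{i+1})·c_i = 119, so ȳ = 119 / (6·11) = 119/66.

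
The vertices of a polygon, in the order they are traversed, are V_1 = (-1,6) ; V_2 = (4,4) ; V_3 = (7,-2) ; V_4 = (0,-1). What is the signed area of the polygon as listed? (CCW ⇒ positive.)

-36

Apply Gauss's area formula: 2A = Σ (x_i·y_{i+1} − x_{i+1}·y_i), indices taken mod 4.
Cross-terms: -28, -36, -7, -1  ⇒  Σ = -72
Signed area = Σ/2 = -36 (negative ⇒ clockwise traversal).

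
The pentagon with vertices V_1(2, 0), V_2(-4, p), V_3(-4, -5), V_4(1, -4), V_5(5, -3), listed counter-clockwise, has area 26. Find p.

Write out the shoelace sum; only the two edges meeting at V_2 involve p:
2·Area = [(2·p − (-4)·0) + ((-4)·(-5) − (-4)·p)] + 44
       = 6·p + 64 = 52
⇒ p = -2.

-2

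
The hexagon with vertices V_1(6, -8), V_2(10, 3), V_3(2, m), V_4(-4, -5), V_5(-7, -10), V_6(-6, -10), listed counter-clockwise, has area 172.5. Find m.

10

Write out the shoelace sum; only the two edges meeting at V_3 involve m:
2·Area = [(10·m − 2·3) + (2·(-5) − (-4)·m)] + 221
       = 14·m + 205 = 345
⇒ m = 10.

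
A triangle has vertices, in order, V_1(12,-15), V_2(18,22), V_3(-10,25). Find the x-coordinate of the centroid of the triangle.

Apply the surveyor's formula. First the cross-terms c_i = x_i·y_{i+1} − x_{i+1}·y_i:
  534, 670, -150  ⇒  2A = 1054, A = 527.
Then Σ (x_i + x_{i+1})·c_i = 21080, so x̄ = 21080 / (6·527) = 20/3.

20/3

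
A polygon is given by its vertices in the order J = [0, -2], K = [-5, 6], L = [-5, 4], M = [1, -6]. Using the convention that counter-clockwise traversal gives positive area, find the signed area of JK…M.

12

Σ = (-10) + (10) + (26) + (-2) = 24
Signed area = Σ/2 = 12 (positive ⇒ counter-clockwise traversal).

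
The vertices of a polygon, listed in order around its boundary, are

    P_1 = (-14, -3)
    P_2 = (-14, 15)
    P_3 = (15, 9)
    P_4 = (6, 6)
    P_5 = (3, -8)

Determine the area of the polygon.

Apply the shoelace (surveyor's) formula: 2A = Σ (x_i·y_{i+1} − x_{i+1}·y_i), indices taken mod 5.
Cross-terms: -252, -351, 36, -66, -121  ⇒  Σ = -754
Area = |Σ|/2 = 377.

377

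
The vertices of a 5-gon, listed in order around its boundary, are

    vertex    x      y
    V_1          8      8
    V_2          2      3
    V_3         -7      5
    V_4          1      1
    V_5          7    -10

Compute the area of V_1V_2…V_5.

Apply the shoelace formula: 2A = Σ (x_i·y_{i+1} − x_{i+1}·y_i), indices taken mod 5.
Cross-terms: 8, 31, -12, -17, 136  ⇒  Σ = 146
Area = |Σ|/2 = 73.

73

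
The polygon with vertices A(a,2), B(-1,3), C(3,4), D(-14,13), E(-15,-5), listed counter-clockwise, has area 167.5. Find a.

Write out the shoelace sum; only the two edges meeting at A involve a:
2·Area = [((-15)·2 − a·(-5)) + (a·3 − (-1)·2)] + 347
       = 8·a + 319 = 335
⇒ a = 2.

2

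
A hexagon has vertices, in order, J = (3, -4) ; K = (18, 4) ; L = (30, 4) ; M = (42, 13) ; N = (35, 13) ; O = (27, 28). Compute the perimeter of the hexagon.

108

|JK| = √((15)² + (8)²) = √289 = 17
|KL| = √((12)² + (0)²) = √144 = 12
|LM| = √((12)² + (9)²) = √225 = 15
|MN| = √((-7)² + (0)²) = √49 = 7
|NO| = √((-8)² + (15)²) = √289 = 17
|OJ| = √((-24)² + (-32)²) = √1600 = 40
Perimeter = 17 + 12 + 15 + 7 + 17 + 40 = 108.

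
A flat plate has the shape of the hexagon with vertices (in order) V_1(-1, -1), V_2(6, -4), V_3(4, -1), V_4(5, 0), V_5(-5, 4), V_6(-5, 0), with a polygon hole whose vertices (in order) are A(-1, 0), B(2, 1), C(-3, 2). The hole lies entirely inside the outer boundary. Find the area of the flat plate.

31

Outer boundary:
Apply the shoelace formula: 2A = Σ (x_i·y_{i+1} − x_{i+1}·y_i), indices taken mod 6.
V_1→V_2: (-1)(-4) − (6)(-1) = 10
V_2→V_3: (6)(-1) − (4)(-4) = 10
V_3→V_4: (4)(0) − (5)(-1) = 5
V_4→V_5: (5)(4) − (-5)(0) = 20
V_5→V_6: (-5)(0) − (-5)(4) = 20
V_6→V_1: (-5)(-1) − (-1)(0) = 5
Σ = 70
Area = |Σ|/2 = 35.
Hole:
Apply the shoelace formula: 2A = Σ (x_i·y_{i+1} − x_{i+1}·y_i), indices taken mod 3.
Cross-terms: -1, 7, 2  ⇒  Σ = 8
Area = |Σ|/2 = 4.
Net area = 35 − 4 = 31.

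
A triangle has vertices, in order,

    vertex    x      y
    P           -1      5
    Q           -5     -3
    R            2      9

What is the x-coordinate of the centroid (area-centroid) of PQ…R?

Apply Gauss's area formula. First the cross-terms c_i = x_i·y_{i+1} − x_{i+1}·y_i:
  28, -39, 19  ⇒  2A = 8, A = 4.
Then Σ (x_i + x_{i+1})·c_i = -32, so x̄ = -32 / (6·4) = -4/3.

-4/3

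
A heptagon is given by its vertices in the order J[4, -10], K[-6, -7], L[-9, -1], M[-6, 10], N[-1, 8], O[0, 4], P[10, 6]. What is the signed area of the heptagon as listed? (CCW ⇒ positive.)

-223.5

Σ = (-88) + (-57) + (-96) + (-38) + (-4) + (-40) + (-124) = -447
Signed area = Σ/2 = -223.5 (negative ⇒ clockwise traversal).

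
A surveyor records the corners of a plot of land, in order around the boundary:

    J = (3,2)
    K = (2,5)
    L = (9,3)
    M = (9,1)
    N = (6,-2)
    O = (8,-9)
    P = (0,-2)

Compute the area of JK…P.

Apply the shoelace formula: 2A = Σ (x_i·y_{i+1} − x_{i+1}·y_i), indices taken mod 7.
Σ = (11) + (-39) + (-18) + (-24) + (-38) + (-16) + (6) = -118
Area = |Σ|/2 = 59.

59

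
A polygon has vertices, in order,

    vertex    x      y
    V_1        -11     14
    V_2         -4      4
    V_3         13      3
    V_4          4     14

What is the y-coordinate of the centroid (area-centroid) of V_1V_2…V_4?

1423/164

Apply the surveyor's formula. First the cross-terms c_i = x_i·y_{i+1} − x_{i+1}·y_i:
  12, -64, 170, 210  ⇒  2A = 328, A = 164.
Then Σ (y_i + y_{i+1})·c_i = 8538, so ȳ = 8538 / (6·164) = 1423/164.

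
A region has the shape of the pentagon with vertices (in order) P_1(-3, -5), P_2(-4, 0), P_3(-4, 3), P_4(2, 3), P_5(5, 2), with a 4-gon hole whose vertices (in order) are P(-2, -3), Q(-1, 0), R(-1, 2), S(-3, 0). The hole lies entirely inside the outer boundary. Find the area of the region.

Outer boundary:
Apply the surveyor's formula: 2A = Σ (x_i·y_{i+1} − x_{i+1}·y_i), indices taken mod 5.
Σ = (-20) + (-12) + (-18) + (-11) + (-19) = -80
Area = |Σ|/2 = 40.
Hole:
P→Q: (-2)(0) − (-1)(-3) = -3
Q→R: (-1)(2) − (-1)(0) = -2
R→S: (-1)(0) − (-3)(2) = 6
S→P: (-3)(-3) − (-2)(0) = 9
Σ = 10
Area = |Σ|/2 = 5.
Net area = 40 − 5 = 35.

35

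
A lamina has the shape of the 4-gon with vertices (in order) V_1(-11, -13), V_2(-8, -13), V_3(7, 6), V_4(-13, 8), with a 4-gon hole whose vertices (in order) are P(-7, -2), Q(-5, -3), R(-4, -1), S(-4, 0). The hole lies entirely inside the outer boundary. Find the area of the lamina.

232.5

Outer boundary:
V_1→V_2: (-11)(-13) − (-8)(-13) = 39
V_2→V_3: (-8)(6) − (7)(-13) = 43
V_3→V_4: (7)(8) − (-13)(6) = 134
V_4→V_1: (-13)(-13) − (-11)(8) = 257
Σ = 473
Area = |Σ|/2 = 236.5.
Hole:
P→Q: (-7)(-3) − (-5)(-2) = 11
Q→R: (-5)(-1) − (-4)(-3) = -7
R→S: (-4)(0) − (-4)(-1) = -4
S→P: (-4)(-2) − (-7)(0) = 8
Σ = 8
Area = |Σ|/2 = 4.
Net area = 236.5 − 4 = 232.5.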